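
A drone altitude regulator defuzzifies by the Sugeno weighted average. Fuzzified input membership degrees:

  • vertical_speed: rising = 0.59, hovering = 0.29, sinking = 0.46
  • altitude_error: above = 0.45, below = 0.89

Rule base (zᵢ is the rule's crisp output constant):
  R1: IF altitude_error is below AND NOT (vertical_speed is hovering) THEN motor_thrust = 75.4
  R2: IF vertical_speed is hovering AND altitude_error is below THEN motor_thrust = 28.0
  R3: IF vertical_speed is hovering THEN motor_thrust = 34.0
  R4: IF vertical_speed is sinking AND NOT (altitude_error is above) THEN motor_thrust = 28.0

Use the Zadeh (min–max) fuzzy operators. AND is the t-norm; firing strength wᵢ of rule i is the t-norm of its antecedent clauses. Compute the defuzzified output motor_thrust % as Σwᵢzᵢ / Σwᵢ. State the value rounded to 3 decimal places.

R1 (z=75.4): below=0.89, ¬hovering=1−0.29=0.71; AND[min(a, b)] → w = 0.71
R2 (z=28.0): hovering=0.29, below=0.89; AND[min(a, b)] → w = 0.29
R3 (z=34.0): hovering=0.29 → w = 0.29
R4 (z=28.0): sinking=0.46, ¬above=1−0.45=0.55; AND[min(a, b)] → w = 0.46
Weighted average = (0.71·75.4 + 0.29·28.0 + 0.29·34.0 + 0.46·28.0) / (0.71 + 0.29 + 0.29 + 0.46)
  = 84.3940 / 1.7500 = 48.225

48.225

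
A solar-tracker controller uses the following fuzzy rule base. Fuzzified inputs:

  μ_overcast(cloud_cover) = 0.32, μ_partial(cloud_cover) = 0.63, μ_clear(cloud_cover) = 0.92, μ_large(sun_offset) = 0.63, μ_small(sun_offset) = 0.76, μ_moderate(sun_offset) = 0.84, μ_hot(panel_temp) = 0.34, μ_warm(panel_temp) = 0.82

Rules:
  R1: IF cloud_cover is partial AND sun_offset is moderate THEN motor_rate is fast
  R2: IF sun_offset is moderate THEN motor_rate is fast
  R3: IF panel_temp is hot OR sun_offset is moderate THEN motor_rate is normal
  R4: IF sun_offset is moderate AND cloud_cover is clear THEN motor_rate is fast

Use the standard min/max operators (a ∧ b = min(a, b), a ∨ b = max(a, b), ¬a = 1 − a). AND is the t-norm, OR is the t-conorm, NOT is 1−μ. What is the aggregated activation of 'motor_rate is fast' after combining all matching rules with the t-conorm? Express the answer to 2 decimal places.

R1: partial=0.63, moderate=0.84; AND[min(a, b)] → w = 0.63
R2: moderate=0.84 → w = 0.84
R3: hot=0.34, moderate=0.84; OR[max(a, b)] → w = 0.84
R4: moderate=0.84, clear=0.92; AND[min(a, b)] → w = 0.84
Rules with consequent 'fast': {R1, R2, R4} → strengths 0.63, 0.84, 0.84
Aggregate via t-conorm [max(a, b)]: 0.84

0.84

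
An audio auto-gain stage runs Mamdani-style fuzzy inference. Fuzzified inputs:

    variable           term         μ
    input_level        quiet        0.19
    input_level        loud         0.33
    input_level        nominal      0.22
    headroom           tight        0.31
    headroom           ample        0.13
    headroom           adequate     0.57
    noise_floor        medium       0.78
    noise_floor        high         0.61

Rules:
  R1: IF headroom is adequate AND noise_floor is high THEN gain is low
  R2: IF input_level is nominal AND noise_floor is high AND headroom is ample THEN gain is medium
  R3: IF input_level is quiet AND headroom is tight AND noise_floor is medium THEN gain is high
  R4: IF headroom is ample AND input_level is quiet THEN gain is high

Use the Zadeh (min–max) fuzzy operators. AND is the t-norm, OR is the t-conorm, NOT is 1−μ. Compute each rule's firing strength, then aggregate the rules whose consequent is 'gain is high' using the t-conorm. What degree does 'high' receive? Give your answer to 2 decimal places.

0.19

R1: adequate=0.57, high=0.61; AND[min(a, b)] → w = 0.57
R2: nominal=0.22, high=0.61, ample=0.13; AND[min(a, b)] → w = 0.13
R3: quiet=0.19, tight=0.31, medium=0.78; AND[min(a, b)] → w = 0.19
R4: ample=0.13, quiet=0.19; AND[min(a, b)] → w = 0.13
Rules with consequent 'high': {R3, R4} → strengths 0.19, 0.13
Aggregate via t-conorm [max(a, b)]: 0.19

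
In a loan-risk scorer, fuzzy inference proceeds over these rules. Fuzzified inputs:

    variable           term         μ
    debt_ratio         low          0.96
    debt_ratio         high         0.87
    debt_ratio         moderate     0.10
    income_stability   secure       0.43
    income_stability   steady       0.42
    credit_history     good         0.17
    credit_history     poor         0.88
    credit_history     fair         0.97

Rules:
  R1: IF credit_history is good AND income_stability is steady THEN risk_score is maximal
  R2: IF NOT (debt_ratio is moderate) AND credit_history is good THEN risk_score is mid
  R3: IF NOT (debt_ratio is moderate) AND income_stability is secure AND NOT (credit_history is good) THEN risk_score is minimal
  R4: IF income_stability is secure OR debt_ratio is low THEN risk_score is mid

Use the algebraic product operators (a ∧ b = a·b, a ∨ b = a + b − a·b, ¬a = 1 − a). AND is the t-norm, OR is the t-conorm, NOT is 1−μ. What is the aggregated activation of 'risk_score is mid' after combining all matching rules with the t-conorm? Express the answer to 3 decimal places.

0.981

R1: good=0.17, steady=0.42; AND[a·b] → w = 0.0714
R2: ¬moderate=1−0.10=0.90, good=0.17; AND[a·b] → w = 0.1530
R3: ¬moderate=1−0.10=0.90, secure=0.43, ¬good=1−0.17=0.83; AND[a·b] → w = 0.3212
R4: secure=0.43, low=0.96; OR[a + b − a·b] → w = 0.9772
Rules with consequent 'mid': {R2, R4} → strengths 0.1530, 0.9772
Aggregate via t-conorm [a + b − a·b]: 0.9807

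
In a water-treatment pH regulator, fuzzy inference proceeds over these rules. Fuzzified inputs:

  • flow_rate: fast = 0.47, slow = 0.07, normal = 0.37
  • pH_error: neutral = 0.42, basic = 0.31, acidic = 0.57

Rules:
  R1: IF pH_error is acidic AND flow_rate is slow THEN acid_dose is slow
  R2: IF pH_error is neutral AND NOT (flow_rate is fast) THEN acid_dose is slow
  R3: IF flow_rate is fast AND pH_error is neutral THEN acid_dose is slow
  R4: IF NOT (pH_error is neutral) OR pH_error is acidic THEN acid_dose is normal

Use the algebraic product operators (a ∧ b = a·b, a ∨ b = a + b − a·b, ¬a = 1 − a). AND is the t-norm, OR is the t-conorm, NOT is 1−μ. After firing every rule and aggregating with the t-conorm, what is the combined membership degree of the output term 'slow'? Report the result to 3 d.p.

0.401

R1: acidic=0.57, slow=0.07; AND[a·b] → w = 0.0399
R2: neutral=0.42, ¬fast=1−0.47=0.53; AND[a·b] → w = 0.2226
R3: fast=0.47, neutral=0.42; AND[a·b] → w = 0.1974
R4: ¬neutral=1−0.42=0.58, acidic=0.57; OR[a + b − a·b] → w = 0.8194
Rules with consequent 'slow': {R1, R2, R3} → strengths 0.0399, 0.2226, 0.1974
Aggregate via t-conorm [a + b − a·b]: 0.4010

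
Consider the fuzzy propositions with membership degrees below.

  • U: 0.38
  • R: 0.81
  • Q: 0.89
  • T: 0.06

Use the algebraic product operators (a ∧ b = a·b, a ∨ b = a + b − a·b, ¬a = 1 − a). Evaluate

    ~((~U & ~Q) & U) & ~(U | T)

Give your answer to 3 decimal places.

~U = 1 − 0.3800 = 0.6200
~Q = 1 − 0.8900 = 0.1100
~U & ~Q = a·b on (0.6200, 0.1100) = 0.0682
(~U & ~Q) & U = a·b on (0.0682, 0.3800) = 0.0259
~((~U & ~Q) & U) = 1 − 0.0259 = 0.9741
U | T = a + b − a·b on (0.3800, 0.0600) = 0.4172
~(U | T) = 1 − 0.4172 = 0.5828
~((~U & ~Q) & U) & ~(U | T) = a·b on (0.9741, 0.5828) = 0.5677

0.568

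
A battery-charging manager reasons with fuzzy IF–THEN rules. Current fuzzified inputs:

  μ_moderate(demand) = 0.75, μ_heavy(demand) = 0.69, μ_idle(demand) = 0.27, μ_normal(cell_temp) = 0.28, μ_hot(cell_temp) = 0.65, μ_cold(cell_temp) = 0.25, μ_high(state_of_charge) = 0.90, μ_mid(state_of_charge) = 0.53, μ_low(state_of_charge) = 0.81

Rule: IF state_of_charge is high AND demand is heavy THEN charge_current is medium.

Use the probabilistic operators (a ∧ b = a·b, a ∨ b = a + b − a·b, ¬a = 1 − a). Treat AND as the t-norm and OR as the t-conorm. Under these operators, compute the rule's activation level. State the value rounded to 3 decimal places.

firing strength: high=0.90, heavy=0.69; AND[a·b] → w = 0.6210

0.621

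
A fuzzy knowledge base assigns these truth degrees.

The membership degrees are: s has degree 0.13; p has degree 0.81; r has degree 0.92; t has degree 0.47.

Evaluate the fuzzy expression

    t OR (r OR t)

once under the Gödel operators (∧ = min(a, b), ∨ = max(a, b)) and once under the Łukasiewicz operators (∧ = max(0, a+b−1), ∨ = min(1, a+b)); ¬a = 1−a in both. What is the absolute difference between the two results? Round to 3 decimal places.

Under Gödel:
  r OR t = max(a, b) on (0.92, 0.47) = 0.92
  t OR (r OR t) = max(a, b) on (0.47, 0.92) = 0.92
  → value = 0.9200
Under Łukasiewicz:
  r OR t = min(1, a+b) on (0.92, 0.47) = 1.00
  t OR (r OR t) = min(1, a+b) on (0.47, 1.00) = 1.00
  → value = 1.0000
|0.9200 − 1.0000| = 0.080

0.080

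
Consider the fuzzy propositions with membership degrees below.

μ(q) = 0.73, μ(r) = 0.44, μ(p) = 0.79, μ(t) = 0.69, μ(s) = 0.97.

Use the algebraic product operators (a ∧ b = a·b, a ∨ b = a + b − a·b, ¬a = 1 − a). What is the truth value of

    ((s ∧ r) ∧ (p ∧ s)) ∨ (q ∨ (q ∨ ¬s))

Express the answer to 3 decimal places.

s ∧ r = a·b on (0.9700, 0.4400) = 0.4268
p ∧ s = a·b on (0.7900, 0.9700) = 0.7663
(s ∧ r) ∧ (p ∧ s) = a·b on (0.4268, 0.7663) = 0.3271
¬s = 1 − 0.9700 = 0.0300
q ∨ ¬s = a + b − a·b on (0.7300, 0.0300) = 0.7381
q ∨ (q ∨ ¬s) = a + b − a·b on (0.7300, 0.7381) = 0.9293
((s ∧ r) ∧ (p ∧ s)) ∨ (q ∨ (q ∨ ¬s)) = a + b − a·b on (0.3271, 0.9293) = 0.9524

0.952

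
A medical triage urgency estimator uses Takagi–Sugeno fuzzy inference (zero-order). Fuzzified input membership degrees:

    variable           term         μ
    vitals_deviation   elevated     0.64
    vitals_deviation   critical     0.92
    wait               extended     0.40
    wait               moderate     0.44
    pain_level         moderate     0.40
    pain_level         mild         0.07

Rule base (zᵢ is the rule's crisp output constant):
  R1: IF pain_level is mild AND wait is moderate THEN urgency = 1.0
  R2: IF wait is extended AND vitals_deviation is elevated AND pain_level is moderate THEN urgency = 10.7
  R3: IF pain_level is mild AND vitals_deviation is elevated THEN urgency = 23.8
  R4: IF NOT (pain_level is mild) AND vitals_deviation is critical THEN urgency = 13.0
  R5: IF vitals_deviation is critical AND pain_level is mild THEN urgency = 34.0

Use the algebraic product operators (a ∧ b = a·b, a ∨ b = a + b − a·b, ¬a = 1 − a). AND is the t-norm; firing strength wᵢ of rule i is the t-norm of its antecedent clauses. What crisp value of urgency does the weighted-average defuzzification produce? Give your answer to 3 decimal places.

R1 (z=1.0): mild=0.07, moderate=0.44; AND[a·b] → w = 0.0308
R2 (z=10.7): extended=0.40, elevated=0.64, moderate=0.40; AND[a·b] → w = 0.1024
R3 (z=23.8): mild=0.07, elevated=0.64; AND[a·b] → w = 0.0448
R4 (z=13.0): ¬mild=1−0.07=0.93, critical=0.92; AND[a·b] → w = 0.8556
R5 (z=34.0): critical=0.92, mild=0.07; AND[a·b] → w = 0.0644
Weighted average = (0.0308·1.0 + 0.1024·10.7 + 0.0448·23.8 + 0.8556·13.0 + 0.0644·34.0) / (0.0308 + 0.1024 + 0.0448 + 0.8556 + 0.0644)
  = 15.5051 / 1.0980 = 14.121

14.121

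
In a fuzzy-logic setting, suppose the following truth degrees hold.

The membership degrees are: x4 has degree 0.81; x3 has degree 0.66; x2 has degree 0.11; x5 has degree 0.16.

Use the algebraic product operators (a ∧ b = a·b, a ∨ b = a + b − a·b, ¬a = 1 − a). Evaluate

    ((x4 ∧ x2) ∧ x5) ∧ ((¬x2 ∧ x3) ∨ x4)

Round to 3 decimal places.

x4 ∧ x2 = a·b on (0.8100, 0.1100) = 0.0891
(x4 ∧ x2) ∧ x5 = a·b on (0.0891, 0.1600) = 0.0143
¬x2 = 1 − 0.1100 = 0.8900
¬x2 ∧ x3 = a·b on (0.8900, 0.6600) = 0.5874
(¬x2 ∧ x3) ∨ x4 = a + b − a·b on (0.5874, 0.8100) = 0.9216
((x4 ∧ x2) ∧ x5) ∧ ((¬x2 ∧ x3) ∨ x4) = a·b on (0.0143, 0.9216) = 0.0131

0.013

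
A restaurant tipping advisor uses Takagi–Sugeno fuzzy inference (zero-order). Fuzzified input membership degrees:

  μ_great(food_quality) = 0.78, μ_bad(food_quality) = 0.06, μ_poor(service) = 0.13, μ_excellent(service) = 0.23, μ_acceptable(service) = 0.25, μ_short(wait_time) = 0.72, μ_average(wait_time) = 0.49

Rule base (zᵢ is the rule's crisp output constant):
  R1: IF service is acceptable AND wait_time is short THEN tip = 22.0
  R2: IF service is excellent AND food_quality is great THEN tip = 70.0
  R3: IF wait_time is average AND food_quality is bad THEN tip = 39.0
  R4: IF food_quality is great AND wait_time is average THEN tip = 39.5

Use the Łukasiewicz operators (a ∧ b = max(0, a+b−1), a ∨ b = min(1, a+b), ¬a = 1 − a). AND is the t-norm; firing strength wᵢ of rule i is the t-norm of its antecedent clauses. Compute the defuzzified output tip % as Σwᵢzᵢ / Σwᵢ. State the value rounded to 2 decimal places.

40.59

R1 (z=22.0): acceptable=0.25, short=0.72; AND[max(0, a+b−1)] → w = 0.00
R2 (z=70.0): excellent=0.23, great=0.78; AND[max(0, a+b−1)] → w = 0.01
R3 (z=39.0): average=0.49, bad=0.06; AND[max(0, a+b−1)] → w = 0.00
R4 (z=39.5): great=0.78, average=0.49; AND[max(0, a+b−1)] → w = 0.27
Weighted average = (0.00·22.0 + 0.01·70.0 + 0.00·39.0 + 0.27·39.5) / (0.00 + 0.01 + 0.00 + 0.27)
  = 11.3650 / 0.2800 = 40.59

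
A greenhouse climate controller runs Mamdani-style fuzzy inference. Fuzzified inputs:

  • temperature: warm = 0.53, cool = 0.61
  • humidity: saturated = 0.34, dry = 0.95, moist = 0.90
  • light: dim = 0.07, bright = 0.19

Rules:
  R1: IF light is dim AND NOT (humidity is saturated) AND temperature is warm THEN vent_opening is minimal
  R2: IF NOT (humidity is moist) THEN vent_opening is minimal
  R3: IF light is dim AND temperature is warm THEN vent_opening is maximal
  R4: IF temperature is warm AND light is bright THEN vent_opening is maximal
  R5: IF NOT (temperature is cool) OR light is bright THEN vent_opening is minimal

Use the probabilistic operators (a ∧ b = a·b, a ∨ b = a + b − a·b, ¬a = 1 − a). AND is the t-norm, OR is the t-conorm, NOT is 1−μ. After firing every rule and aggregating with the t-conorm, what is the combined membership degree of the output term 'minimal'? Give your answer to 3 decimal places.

0.566

R1: dim=0.07, ¬saturated=1−0.34=0.66, warm=0.53; AND[a·b] → w = 0.0245
R2: ¬moist=1−0.90=0.10 → w = 0.1000
R3: dim=0.07, warm=0.53; AND[a·b] → w = 0.0371
R4: warm=0.53, bright=0.19; AND[a·b] → w = 0.1007
R5: ¬cool=1−0.61=0.39, bright=0.19; OR[a + b − a·b] → w = 0.5059
Rules with consequent 'minimal': {R1, R2, R5} → strengths 0.0245, 0.1000, 0.5059
Aggregate via t-conorm [a + b − a·b]: 0.5662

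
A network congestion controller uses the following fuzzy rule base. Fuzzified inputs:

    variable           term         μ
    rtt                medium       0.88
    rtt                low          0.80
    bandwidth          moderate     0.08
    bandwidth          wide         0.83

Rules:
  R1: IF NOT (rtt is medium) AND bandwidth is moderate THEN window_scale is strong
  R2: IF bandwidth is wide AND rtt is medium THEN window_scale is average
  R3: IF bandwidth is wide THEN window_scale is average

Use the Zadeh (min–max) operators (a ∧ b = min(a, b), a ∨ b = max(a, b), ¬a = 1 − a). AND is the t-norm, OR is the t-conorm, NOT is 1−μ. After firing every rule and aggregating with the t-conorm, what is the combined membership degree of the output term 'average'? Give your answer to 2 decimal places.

R1: ¬medium=1−0.88=0.12, moderate=0.08; AND[min(a, b)] → w = 0.08
R2: wide=0.83, medium=0.88; AND[min(a, b)] → w = 0.83
R3: wide=0.83 → w = 0.83
Rules with consequent 'average': {R2, R3} → strengths 0.83, 0.83
Aggregate via t-conorm [max(a, b)]: 0.83

0.83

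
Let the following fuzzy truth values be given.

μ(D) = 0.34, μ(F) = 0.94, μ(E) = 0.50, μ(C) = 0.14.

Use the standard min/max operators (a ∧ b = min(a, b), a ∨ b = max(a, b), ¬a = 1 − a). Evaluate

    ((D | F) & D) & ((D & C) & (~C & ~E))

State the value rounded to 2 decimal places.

D | F = max(a, b) on (0.34, 0.94) = 0.94
(D | F) & D = min(a, b) on (0.94, 0.34) = 0.34
D & C = min(a, b) on (0.34, 0.14) = 0.14
~C = 1 − 0.14 = 0.86
~E = 1 − 0.50 = 0.50
~C & ~E = min(a, b) on (0.86, 0.50) = 0.50
(D & C) & (~C & ~E) = min(a, b) on (0.14, 0.50) = 0.14
((D | F) & D) & ((D & C) & (~C & ~E)) = min(a, b) on (0.34, 0.14) = 0.14

0.14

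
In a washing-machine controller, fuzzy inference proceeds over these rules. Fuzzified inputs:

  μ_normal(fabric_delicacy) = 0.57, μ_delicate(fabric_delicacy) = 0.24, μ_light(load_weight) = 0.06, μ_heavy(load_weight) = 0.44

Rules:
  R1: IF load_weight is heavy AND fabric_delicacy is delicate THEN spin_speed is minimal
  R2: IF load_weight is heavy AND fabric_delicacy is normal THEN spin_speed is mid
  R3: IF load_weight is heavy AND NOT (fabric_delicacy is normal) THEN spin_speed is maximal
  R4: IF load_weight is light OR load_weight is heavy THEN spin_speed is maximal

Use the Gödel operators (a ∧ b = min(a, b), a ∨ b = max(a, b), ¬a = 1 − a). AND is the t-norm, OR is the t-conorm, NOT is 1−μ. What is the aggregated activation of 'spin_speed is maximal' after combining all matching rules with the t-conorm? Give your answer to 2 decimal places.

R1: heavy=0.44, delicate=0.24; AND[min(a, b)] → w = 0.24
R2: heavy=0.44, normal=0.57; AND[min(a, b)] → w = 0.44
R3: heavy=0.44, ¬normal=1−0.57=0.43; AND[min(a, b)] → w = 0.43
R4: light=0.06, heavy=0.44; OR[max(a, b)] → w = 0.44
Rules with consequent 'maximal': {R3, R4} → strengths 0.43, 0.44
Aggregate via t-conorm [max(a, b)]: 0.44

0.44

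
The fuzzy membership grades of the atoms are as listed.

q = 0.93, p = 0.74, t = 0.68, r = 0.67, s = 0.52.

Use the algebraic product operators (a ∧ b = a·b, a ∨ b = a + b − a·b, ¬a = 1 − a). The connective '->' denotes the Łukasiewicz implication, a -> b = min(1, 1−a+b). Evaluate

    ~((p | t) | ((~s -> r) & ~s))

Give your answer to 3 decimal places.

p | t = a + b − a·b on (0.7400, 0.6800) = 0.9168
~s = 1 − 0.5200 = 0.4800
~s -> r  [Łukasiewicz: min(1, 1−a+b)] with a=0.4800, b=0.6700 → 1.0000
~s = 1 − 0.5200 = 0.4800
(~s -> r) & ~s = a·b on (1.0000, 0.4800) = 0.4800
(p | t) | ((~s -> r) & ~s) = a + b − a·b on (0.9168, 0.4800) = 0.9567
~((p | t) | ((~s -> r) & ~s)) = 1 − 0.9567 = 0.0433

0.043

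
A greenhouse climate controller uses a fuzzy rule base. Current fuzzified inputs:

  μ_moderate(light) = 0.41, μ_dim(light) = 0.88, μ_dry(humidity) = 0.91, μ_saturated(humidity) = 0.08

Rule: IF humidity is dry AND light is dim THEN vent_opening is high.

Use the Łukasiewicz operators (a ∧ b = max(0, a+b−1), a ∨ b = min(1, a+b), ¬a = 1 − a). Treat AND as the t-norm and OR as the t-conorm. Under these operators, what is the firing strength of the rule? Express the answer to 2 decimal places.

firing strength: dry=0.91, dim=0.88; AND[max(0, a+b−1)] → w = 0.79

0.79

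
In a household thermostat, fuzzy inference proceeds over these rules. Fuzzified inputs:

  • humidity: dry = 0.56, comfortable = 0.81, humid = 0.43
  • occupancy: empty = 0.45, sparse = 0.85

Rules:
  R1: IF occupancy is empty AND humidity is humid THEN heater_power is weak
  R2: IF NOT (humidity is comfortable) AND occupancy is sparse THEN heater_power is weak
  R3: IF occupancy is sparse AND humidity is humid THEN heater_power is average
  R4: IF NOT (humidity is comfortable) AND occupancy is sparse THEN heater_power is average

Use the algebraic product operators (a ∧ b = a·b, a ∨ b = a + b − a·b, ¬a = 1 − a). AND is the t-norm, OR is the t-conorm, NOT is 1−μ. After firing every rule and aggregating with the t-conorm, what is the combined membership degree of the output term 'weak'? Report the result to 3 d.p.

0.324

R1: empty=0.45, humid=0.43; AND[a·b] → w = 0.1935
R2: ¬comfortable=1−0.81=0.19, sparse=0.85; AND[a·b] → w = 0.1615
R3: sparse=0.85, humid=0.43; AND[a·b] → w = 0.3655
R4: ¬comfortable=1−0.81=0.19, sparse=0.85; AND[a·b] → w = 0.1615
Rules with consequent 'weak': {R1, R2} → strengths 0.1935, 0.1615
Aggregate via t-conorm [a + b − a·b]: 0.3237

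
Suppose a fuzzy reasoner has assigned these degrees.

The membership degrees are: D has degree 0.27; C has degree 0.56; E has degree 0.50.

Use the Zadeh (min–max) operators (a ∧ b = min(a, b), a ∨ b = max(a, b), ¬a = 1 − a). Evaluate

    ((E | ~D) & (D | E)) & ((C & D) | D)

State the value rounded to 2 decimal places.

~D = 1 − 0.27 = 0.73
E | ~D = max(a, b) on (0.50, 0.73) = 0.73
D | E = max(a, b) on (0.27, 0.50) = 0.50
(E | ~D) & (D | E) = min(a, b) on (0.73, 0.50) = 0.50
C & D = min(a, b) on (0.56, 0.27) = 0.27
(C & D) | D = max(a, b) on (0.27, 0.27) = 0.27
((E | ~D) & (D | E)) & ((C & D) | D) = min(a, b) on (0.50, 0.27) = 0.27

0.27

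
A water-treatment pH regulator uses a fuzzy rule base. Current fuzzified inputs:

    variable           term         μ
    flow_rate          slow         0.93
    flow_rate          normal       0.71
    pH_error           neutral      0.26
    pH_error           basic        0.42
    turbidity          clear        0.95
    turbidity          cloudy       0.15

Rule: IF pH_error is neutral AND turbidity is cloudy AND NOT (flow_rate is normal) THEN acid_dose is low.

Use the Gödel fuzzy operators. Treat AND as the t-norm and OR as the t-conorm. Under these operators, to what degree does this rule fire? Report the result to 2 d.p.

firing strength: neutral=0.26, cloudy=0.15, ¬normal=1−0.71=0.29; AND[min(a, b)] → w = 0.15

0.15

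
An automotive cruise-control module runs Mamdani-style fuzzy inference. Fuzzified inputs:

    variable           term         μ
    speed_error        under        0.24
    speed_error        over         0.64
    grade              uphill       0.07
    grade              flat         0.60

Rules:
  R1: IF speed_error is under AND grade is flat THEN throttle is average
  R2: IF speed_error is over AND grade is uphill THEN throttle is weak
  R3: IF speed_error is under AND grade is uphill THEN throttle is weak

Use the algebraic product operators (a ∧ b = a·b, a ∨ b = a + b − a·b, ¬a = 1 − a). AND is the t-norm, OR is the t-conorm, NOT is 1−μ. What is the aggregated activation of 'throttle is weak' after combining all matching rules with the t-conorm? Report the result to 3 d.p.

0.061

R1: under=0.24, flat=0.60; AND[a·b] → w = 0.1440
R2: over=0.64, uphill=0.07; AND[a·b] → w = 0.0448
R3: under=0.24, uphill=0.07; AND[a·b] → w = 0.0168
Rules with consequent 'weak': {R2, R3} → strengths 0.0448, 0.0168
Aggregate via t-conorm [a + b − a·b]: 0.0608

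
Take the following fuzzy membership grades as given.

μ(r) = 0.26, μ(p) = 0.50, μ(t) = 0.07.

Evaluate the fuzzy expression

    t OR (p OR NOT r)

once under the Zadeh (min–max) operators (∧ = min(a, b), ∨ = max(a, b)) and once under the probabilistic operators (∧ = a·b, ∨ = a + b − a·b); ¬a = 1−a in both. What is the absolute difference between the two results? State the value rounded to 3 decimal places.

Under Zadeh (min–max):
  NOT r = 1 − 0.26 = 0.74
  p OR NOT r = max(a, b) on (0.50, 0.74) = 0.74
  t OR (p OR NOT r) = max(a, b) on (0.07, 0.74) = 0.74
  → value = 0.7400
Under probabilistic:
  NOT r = 1 − 0.2600 = 0.7400
  p OR NOT r = a + b − a·b on (0.5000, 0.7400) = 0.8700
  t OR (p OR NOT r) = a + b − a·b on (0.0700, 0.8700) = 0.8791
  → value = 0.8791
|0.7400 − 0.8791| = 0.139

0.139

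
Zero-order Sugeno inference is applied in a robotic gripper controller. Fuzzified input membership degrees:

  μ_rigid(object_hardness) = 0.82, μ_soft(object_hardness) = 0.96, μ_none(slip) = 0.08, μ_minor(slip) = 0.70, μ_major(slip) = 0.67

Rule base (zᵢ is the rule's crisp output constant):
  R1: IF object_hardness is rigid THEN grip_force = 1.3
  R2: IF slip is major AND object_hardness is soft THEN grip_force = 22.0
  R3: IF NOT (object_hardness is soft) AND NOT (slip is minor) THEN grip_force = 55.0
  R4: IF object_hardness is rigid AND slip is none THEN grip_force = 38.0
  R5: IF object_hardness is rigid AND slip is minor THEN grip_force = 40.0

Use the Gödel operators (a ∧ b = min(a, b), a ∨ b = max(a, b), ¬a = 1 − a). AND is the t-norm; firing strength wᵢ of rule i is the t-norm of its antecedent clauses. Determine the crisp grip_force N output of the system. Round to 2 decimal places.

R1 (z=1.3): rigid=0.82 → w = 0.82
R2 (z=22.0): major=0.67, soft=0.96; AND[min(a, b)] → w = 0.67
R3 (z=55.0): ¬soft=1−0.96=0.04, ¬minor=1−0.70=0.30; AND[min(a, b)] → w = 0.04
R4 (z=38.0): rigid=0.82, none=0.08; AND[min(a, b)] → w = 0.08
R5 (z=40.0): rigid=0.82, minor=0.70; AND[min(a, b)] → w = 0.70
Weighted average = (0.82·1.3 + 0.67·22.0 + 0.04·55.0 + 0.08·38.0 + 0.70·40.0) / (0.82 + 0.67 + 0.04 + 0.08 + 0.70)
  = 49.0460 / 2.3100 = 21.23

21.23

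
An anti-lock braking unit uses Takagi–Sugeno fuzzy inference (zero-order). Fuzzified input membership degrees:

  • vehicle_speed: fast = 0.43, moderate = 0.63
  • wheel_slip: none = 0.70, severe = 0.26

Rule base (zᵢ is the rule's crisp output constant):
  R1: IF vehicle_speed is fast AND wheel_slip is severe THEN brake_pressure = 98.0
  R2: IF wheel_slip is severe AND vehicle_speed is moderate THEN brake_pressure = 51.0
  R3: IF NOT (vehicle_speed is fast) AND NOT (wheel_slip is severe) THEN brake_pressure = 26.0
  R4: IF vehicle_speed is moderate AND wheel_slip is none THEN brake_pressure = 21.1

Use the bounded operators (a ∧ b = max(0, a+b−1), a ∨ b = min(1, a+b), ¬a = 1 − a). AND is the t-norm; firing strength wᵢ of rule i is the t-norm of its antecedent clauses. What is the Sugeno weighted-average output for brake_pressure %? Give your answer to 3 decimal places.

R1 (z=98.0): fast=0.43, severe=0.26; AND[max(0, a+b−1)] → w = 0.00
R2 (z=51.0): severe=0.26, moderate=0.63; AND[max(0, a+b−1)] → w = 0.00
R3 (z=26.0): ¬fast=1−0.43=0.57, ¬severe=1−0.26=0.74; AND[max(0, a+b−1)] → w = 0.31
R4 (z=21.1): moderate=0.63, none=0.70; AND[max(0, a+b−1)] → w = 0.33
Weighted average = (0.00·98.0 + 0.00·51.0 + 0.31·26.0 + 0.33·21.1) / (0.00 + 0.00 + 0.31 + 0.33)
  = 15.0230 / 0.6400 = 23.473

23.473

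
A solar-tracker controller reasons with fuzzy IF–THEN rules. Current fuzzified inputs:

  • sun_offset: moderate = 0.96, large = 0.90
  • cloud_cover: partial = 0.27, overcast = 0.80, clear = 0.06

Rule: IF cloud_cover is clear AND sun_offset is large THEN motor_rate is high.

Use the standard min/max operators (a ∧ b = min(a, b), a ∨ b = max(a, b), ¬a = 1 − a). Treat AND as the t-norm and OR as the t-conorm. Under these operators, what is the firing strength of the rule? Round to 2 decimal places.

0.06

firing strength: clear=0.06, large=0.90; AND[min(a, b)] → w = 0.06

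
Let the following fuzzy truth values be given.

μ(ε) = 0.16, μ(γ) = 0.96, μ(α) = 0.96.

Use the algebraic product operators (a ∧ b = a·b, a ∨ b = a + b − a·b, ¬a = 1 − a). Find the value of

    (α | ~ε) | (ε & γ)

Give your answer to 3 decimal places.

0.995

~ε = 1 − 0.1600 = 0.8400
α | ~ε = a + b − a·b on (0.9600, 0.8400) = 0.9936
ε & γ = a·b on (0.1600, 0.9600) = 0.1536
(α | ~ε) | (ε & γ) = a + b − a·b on (0.9936, 0.1536) = 0.9946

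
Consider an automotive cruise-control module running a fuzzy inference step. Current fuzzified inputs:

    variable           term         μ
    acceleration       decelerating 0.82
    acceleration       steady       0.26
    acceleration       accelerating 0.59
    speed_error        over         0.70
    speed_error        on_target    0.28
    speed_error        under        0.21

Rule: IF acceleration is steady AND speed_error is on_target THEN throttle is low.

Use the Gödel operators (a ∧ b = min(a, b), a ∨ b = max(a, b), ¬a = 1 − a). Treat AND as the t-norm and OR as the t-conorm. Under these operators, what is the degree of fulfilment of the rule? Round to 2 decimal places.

0.26

firing strength: steady=0.26, on_target=0.28; AND[min(a, b)] → w = 0.26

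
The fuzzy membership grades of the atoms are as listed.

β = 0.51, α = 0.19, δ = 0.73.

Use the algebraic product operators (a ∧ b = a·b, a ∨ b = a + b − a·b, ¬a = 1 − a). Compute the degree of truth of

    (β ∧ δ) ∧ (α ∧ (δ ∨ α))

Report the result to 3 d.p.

0.055

β ∧ δ = a·b on (0.5100, 0.7300) = 0.3723
δ ∨ α = a + b − a·b on (0.7300, 0.1900) = 0.7813
α ∧ (δ ∨ α) = a·b on (0.1900, 0.7813) = 0.1484
(β ∧ δ) ∧ (α ∧ (δ ∨ α)) = a·b on (0.3723, 0.1484) = 0.0553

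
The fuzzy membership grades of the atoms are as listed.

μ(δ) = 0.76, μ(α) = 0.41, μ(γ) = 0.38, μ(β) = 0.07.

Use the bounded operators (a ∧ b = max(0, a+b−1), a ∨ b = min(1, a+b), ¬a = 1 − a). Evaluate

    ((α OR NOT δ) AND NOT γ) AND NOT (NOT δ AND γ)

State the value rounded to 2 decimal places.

0.27

NOT δ = 1 − 0.76 = 0.24
α OR NOT δ = min(1, a+b) on (0.41, 0.24) = 0.65
NOT γ = 1 − 0.38 = 0.62
(α OR NOT δ) AND NOT γ = max(0, a+b−1) on (0.65, 0.62) = 0.27
NOT δ = 1 − 0.76 = 0.24
NOT δ AND γ = max(0, a+b−1) on (0.24, 0.38) = 0.00
NOT (NOT δ AND γ) = 1 − 0.00 = 1.00
((α OR NOT δ) AND NOT γ) AND NOT (NOT δ AND γ) = max(0, a+b−1) on (0.27, 1.00) = 0.27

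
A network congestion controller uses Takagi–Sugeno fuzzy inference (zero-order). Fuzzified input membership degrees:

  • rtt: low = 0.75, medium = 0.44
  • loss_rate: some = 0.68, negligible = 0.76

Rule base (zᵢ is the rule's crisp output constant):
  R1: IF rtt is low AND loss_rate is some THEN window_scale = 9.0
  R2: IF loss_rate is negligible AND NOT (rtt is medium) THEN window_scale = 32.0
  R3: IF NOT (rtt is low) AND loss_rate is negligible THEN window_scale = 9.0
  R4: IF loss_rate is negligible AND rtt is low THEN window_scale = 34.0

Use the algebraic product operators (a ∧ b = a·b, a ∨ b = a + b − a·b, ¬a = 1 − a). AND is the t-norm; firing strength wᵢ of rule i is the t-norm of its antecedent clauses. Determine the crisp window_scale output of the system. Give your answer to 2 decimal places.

R1 (z=9.0): low=0.75, some=0.68; AND[a·b] → w = 0.5100
R2 (z=32.0): negligible=0.76, ¬medium=1−0.44=0.56; AND[a·b] → w = 0.4256
R3 (z=9.0): ¬low=1−0.75=0.25, negligible=0.76; AND[a·b] → w = 0.1900
R4 (z=34.0): negligible=0.76, low=0.75; AND[a·b] → w = 0.5700
Weighted average = (0.5100·9.0 + 0.4256·32.0 + 0.1900·9.0 + 0.5700·34.0) / (0.5100 + 0.4256 + 0.1900 + 0.5700)
  = 39.2992 / 1.6956 = 23.18

23.18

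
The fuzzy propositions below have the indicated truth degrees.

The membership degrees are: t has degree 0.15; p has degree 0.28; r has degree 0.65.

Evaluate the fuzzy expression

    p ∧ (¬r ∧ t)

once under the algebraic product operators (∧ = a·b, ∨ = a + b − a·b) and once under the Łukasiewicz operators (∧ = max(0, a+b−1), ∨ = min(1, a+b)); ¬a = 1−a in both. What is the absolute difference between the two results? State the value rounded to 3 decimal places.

0.015

Under algebraic product:
  ¬r = 1 − 0.6500 = 0.3500
  ¬r ∧ t = a·b on (0.3500, 0.1500) = 0.0525
  p ∧ (¬r ∧ t) = a·b on (0.2800, 0.0525) = 0.0147
  → value = 0.0147
Under Łukasiewicz:
  ¬r = 1 − 0.65 = 0.35
  ¬r ∧ t = max(0, a+b−1) on (0.35, 0.15) = 0.00
  p ∧ (¬r ∧ t) = max(0, a+b−1) on (0.28, 0.00) = 0.00
  → value = 0.0000
|0.0147 − 0.0000| = 0.015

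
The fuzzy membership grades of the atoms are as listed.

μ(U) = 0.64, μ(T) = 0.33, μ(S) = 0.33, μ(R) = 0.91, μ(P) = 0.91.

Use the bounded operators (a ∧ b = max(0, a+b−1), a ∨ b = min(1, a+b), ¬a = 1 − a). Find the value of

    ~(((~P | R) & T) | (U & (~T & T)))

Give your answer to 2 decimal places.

0.67

~P = 1 − 0.91 = 0.09
~P | R = min(1, a+b) on (0.09, 0.91) = 1.00
(~P | R) & T = max(0, a+b−1) on (1.00, 0.33) = 0.33
~T = 1 − 0.33 = 0.67
~T & T = max(0, a+b−1) on (0.67, 0.33) = 0.00
U & (~T & T) = max(0, a+b−1) on (0.64, 0.00) = 0.00
((~P | R) & T) | (U & (~T & T)) = min(1, a+b) on (0.33, 0.00) = 0.33
~(((~P | R) & T) | (U & (~T & T))) = 1 − 0.33 = 0.67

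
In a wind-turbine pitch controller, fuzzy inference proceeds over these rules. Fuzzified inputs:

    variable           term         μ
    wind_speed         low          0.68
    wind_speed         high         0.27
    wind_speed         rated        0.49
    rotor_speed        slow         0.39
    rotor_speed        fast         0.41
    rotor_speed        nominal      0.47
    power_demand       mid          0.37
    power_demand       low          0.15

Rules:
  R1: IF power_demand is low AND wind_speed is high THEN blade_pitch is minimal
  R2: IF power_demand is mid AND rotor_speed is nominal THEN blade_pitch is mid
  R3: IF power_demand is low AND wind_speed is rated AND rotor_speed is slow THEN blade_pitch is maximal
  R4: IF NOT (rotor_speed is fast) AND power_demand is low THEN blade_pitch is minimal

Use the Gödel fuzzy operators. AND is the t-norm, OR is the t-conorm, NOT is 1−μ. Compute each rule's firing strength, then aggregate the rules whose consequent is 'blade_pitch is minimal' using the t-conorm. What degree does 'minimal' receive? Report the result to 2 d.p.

0.15

R1: low=0.15, high=0.27; AND[min(a, b)] → w = 0.15
R2: mid=0.37, nominal=0.47; AND[min(a, b)] → w = 0.37
R3: low=0.15, rated=0.49, slow=0.39; AND[min(a, b)] → w = 0.15
R4: ¬fast=1−0.41=0.59, low=0.15; AND[min(a, b)] → w = 0.15
Rules with consequent 'minimal': {R1, R4} → strengths 0.15, 0.15
Aggregate via t-conorm [max(a, b)]: 0.15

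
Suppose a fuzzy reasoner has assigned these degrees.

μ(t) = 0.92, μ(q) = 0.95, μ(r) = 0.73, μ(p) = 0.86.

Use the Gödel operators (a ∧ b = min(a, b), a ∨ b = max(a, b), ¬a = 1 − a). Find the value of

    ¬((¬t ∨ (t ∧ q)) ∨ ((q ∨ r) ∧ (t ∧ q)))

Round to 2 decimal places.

0.08

¬t = 1 − 0.92 = 0.08
t ∧ q = min(a, b) on (0.92, 0.95) = 0.92
¬t ∨ (t ∧ q) = max(a, b) on (0.08, 0.92) = 0.92
q ∨ r = max(a, b) on (0.95, 0.73) = 0.95
t ∧ q = min(a, b) on (0.92, 0.95) = 0.92
(q ∨ r) ∧ (t ∧ q) = min(a, b) on (0.95, 0.92) = 0.92
(¬t ∨ (t ∧ q)) ∨ ((q ∨ r) ∧ (t ∧ q)) = max(a, b) on (0.92, 0.92) = 0.92
¬((¬t ∨ (t ∧ q)) ∨ ((q ∨ r) ∧ (t ∧ q))) = 1 − 0.92 = 0.08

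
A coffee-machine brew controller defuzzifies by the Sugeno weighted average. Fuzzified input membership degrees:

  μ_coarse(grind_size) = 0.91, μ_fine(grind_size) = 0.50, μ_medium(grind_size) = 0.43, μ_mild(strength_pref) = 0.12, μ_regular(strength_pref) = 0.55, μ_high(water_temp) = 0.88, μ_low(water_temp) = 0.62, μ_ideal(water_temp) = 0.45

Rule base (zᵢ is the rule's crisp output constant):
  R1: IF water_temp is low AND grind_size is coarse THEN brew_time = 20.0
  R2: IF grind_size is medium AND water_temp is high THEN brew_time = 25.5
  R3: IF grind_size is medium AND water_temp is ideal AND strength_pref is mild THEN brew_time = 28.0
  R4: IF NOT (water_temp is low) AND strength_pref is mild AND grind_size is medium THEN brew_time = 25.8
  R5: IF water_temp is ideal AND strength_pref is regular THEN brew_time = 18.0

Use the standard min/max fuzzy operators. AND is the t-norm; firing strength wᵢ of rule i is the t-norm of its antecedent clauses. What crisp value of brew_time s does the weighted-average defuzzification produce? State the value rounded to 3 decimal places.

R1 (z=20.0): low=0.62, coarse=0.91; AND[min(a, b)] → w = 0.62
R2 (z=25.5): medium=0.43, high=0.88; AND[min(a, b)] → w = 0.43
R3 (z=28.0): medium=0.43, ideal=0.45, mild=0.12; AND[min(a, b)] → w = 0.12
R4 (z=25.8): ¬low=1−0.62=0.38, mild=0.12, medium=0.43; AND[min(a, b)] → w = 0.12
R5 (z=18.0): ideal=0.45, regular=0.55; AND[min(a, b)] → w = 0.45
Weighted average = (0.62·20.0 + 0.43·25.5 + 0.12·28.0 + 0.12·25.8 + 0.45·18.0) / (0.62 + 0.43 + 0.12 + 0.12 + 0.45)
  = 37.9210 / 1.7400 = 21.794

21.794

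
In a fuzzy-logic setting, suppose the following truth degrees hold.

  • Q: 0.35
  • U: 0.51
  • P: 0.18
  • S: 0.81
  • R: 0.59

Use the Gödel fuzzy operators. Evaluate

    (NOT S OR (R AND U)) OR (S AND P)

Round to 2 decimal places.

NOT S = 1 − 0.81 = 0.19
R AND U = min(a, b) on (0.59, 0.51) = 0.51
NOT S OR (R AND U) = max(a, b) on (0.19, 0.51) = 0.51
S AND P = min(a, b) on (0.81, 0.18) = 0.18
(NOT S OR (R AND U)) OR (S AND P) = max(a, b) on (0.51, 0.18) = 0.51

0.51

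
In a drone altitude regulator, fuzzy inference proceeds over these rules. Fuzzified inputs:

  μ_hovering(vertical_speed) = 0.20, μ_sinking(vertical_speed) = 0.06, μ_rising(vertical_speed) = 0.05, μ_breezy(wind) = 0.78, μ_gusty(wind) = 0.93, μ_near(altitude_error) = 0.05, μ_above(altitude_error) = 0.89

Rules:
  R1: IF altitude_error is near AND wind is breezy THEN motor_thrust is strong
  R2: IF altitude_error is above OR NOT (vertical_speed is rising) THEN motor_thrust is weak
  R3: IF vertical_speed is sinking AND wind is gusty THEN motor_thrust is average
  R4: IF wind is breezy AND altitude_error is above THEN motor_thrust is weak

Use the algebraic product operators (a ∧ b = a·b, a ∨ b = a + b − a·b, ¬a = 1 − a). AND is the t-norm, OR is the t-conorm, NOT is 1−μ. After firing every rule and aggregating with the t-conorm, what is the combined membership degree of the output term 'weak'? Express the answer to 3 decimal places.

R1: near=0.05, breezy=0.78; AND[a·b] → w = 0.0390
R2: above=0.89, ¬rising=1−0.05=0.95; OR[a + b − a·b] → w = 0.9945
R3: sinking=0.06, gusty=0.93; AND[a·b] → w = 0.0558
R4: breezy=0.78, above=0.89; AND[a·b] → w = 0.6942
Rules with consequent 'weak': {R2, R4} → strengths 0.9945, 0.6942
Aggregate via t-conorm [a + b − a·b]: 0.9983

0.998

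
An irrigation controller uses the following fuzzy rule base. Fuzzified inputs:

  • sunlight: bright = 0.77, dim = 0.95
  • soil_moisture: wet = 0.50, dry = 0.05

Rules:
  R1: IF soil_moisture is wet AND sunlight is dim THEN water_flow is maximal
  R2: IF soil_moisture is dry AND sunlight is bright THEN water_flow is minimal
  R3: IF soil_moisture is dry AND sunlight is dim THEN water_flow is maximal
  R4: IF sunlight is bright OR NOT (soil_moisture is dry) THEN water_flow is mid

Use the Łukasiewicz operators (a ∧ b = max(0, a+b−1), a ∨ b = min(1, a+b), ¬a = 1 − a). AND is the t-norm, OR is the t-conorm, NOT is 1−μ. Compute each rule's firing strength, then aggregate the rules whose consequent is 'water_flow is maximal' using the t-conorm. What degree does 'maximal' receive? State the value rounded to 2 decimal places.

R1: wet=0.50, dim=0.95; AND[max(0, a+b−1)] → w = 0.45
R2: dry=0.05, bright=0.77; AND[max(0, a+b−1)] → w = 0.00
R3: dry=0.05, dim=0.95; AND[max(0, a+b−1)] → w = 0.00
R4: bright=0.77, ¬dry=1−0.05=0.95; OR[min(1, a+b)] → w = 1.00
Rules with consequent 'maximal': {R1, R3} → strengths 0.45, 0.00
Aggregate via t-conorm [min(1, a+b)]: 0.45

0.45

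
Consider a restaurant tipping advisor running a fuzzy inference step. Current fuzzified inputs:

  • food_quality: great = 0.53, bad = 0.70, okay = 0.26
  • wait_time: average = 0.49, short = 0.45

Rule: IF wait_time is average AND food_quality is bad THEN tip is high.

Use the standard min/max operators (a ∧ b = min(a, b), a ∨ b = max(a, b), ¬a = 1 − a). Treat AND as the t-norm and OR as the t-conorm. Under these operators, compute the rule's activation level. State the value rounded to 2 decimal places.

0.49

firing strength: average=0.49, bad=0.70; AND[min(a, b)] → w = 0.49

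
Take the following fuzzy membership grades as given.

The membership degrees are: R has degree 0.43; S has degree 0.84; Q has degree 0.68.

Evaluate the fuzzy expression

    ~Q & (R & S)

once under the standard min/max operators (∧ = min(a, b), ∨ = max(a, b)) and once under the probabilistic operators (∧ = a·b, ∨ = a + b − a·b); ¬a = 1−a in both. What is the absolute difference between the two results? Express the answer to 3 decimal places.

0.204

Under standard min/max:
  ~Q = 1 − 0.68 = 0.32
  R & S = min(a, b) on (0.43, 0.84) = 0.43
  ~Q & (R & S) = min(a, b) on (0.32, 0.43) = 0.32
  → value = 0.3200
Under probabilistic:
  ~Q = 1 − 0.6800 = 0.3200
  R & S = a·b on (0.4300, 0.8400) = 0.3612
  ~Q & (R & S) = a·b on (0.3200, 0.3612) = 0.1156
  → value = 0.1156
|0.3200 − 0.1156| = 0.204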